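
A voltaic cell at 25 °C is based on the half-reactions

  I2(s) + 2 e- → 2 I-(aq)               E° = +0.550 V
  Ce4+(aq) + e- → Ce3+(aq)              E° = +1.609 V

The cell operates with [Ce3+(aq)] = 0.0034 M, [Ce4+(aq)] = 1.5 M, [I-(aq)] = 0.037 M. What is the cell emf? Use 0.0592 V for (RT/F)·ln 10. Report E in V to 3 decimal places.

Since E°(Ce⁴⁺/Ce³⁺) > E°(I₂/I⁻), Ce⁴⁺/Ce³⁺ serves as the cathode.
E°cell = +1.609 − (+0.550) = +1.059 V, with n = 2 electrons transferred.
The balanced reaction is 2 Ce4+(aq) + 2 I-(aq) → 2 Ce3+(aq) + I2(s), so Q = [Ce3+(aq)]^2 / ([Ce4+(aq)]^2·[I-(aq)]^2) = 0.00375 and log Q = −2.426.
By the Nernst equation, E = +1.059 − (0.0592/2)·(−2.426) = +1.131 V.

+1.131 V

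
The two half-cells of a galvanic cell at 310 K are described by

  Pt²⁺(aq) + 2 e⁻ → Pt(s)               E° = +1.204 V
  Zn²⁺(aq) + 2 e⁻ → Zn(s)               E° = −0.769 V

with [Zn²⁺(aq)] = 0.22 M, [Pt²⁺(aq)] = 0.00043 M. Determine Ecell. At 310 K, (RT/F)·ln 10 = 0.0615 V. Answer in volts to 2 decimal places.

Pt²⁺/Pt is reduced (cathode, E° = +1.204 V) and Zn²⁺/Zn is oxidized (anode).
E°cell = +1.204 − (−0.769) = +1.973 V, with n = 2 electrons transferred.
The balanced reaction is Pt²⁺(aq) + Zn(s) → Pt(s) + Zn²⁺(aq), so Q = [Zn²⁺(aq)] / [Pt²⁺(aq)] = 512 and log Q = 2.709.
By the Nernst equation, E = +1.973 − (0.0615/2)·(2.709) = +1.89 V.

+1.89 V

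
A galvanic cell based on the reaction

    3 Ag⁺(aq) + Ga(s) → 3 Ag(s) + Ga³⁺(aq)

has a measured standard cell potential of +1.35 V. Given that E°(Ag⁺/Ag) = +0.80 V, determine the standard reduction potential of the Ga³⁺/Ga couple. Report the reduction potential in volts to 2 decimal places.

−0.55 V

In the reaction as written the Ag⁺/Ag couple is reduced (cathode) and Ga³⁺/Ga is oxidized (anode), so E°cell = E°(Ag⁺/Ag) − E°(Ga³⁺/Ga).
E°(Ga³⁺/Ga) = E°(cathode) − E°cell = +0.80 − (+1.35) = −0.55 V.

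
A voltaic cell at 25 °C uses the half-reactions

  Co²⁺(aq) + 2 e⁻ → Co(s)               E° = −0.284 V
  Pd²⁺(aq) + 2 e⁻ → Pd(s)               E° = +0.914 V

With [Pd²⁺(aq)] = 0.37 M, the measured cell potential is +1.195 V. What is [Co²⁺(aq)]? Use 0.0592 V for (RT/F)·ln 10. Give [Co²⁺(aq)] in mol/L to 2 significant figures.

Pd²⁺/Pd is the cathode (higher E°); E°cell = +0.914 − (−0.284) = +1.198 V with n = 2.
Rearranging E = E° − (0.0592/n)·log Q gives log Q = 2(+1.198 − (+1.195))/0.0592 = 0.101.
For Pd²⁺(aq) + Co(s) → Pd(s) + Co²⁺(aq), the reaction quotient is Q = [Co²⁺(aq)] / [Pd²⁺(aq)].
Solving for the unknown gives log [Co²⁺(aq)] = −0.331, so [Co²⁺(aq)] ≈ 0.47 M.

0.47 M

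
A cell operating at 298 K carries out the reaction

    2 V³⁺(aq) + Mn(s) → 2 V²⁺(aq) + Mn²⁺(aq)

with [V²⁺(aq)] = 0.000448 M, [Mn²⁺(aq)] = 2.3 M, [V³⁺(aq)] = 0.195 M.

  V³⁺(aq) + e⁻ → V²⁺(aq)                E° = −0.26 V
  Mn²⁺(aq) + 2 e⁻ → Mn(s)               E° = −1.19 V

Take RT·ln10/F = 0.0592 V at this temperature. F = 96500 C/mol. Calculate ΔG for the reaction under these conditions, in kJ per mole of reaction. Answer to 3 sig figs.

−208 kJ/mol

With V³⁺/V²⁺ reduced at the cathode, E°cell = −0.26 − (−1.19) = +0.93 V and n = 2.
Here Q = ([V²⁺(aq)]^2·[Mn²⁺(aq)]) / [V³⁺(aq)]^2 = 1.21×10^−5 (log Q = −4.916), giving E = +0.93 − (0.0592/2)·(−4.916) = +1.0755 V.
Finally ΔG = −nFE = −(2)(96500 C/mol)(+1.0755 V) = −208 kJ/mol.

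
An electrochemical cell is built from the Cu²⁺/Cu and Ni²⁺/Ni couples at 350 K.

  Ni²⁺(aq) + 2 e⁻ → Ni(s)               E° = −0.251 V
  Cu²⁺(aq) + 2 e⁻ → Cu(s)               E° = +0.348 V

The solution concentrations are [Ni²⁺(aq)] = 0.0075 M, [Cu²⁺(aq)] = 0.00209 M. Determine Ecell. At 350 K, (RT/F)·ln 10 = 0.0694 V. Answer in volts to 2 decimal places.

Cu²⁺/Cu is reduced (cathode, E° = +0.348 V) and Ni²⁺/Ni is oxidized (anode).
E°cell = E°cat − E°an = +0.348 − (−0.251) = +0.599 V; n = 2.
For the overall reaction Cu²⁺(aq) + Ni(s) → Cu(s) + Ni²⁺(aq), Q = [Ni²⁺(aq)] / [Cu²⁺(aq)] = 3.59, giving log Q = 0.555.
Applying E = E° − (RT ln10/nF)·log Q gives +0.599 − (0.0694/2)(0.555) = +0.58 V.

+0.58 V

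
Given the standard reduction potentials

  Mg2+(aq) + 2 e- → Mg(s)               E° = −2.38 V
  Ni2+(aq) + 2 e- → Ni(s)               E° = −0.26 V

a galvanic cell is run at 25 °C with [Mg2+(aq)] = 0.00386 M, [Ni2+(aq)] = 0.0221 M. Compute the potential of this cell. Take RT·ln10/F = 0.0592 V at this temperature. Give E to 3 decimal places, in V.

Since E°(Ni²⁺/Ni) > E°(Mg²⁺/Mg), Ni²⁺/Ni serves as the cathode.
E°cell = −0.26 − (−2.38) = +2.12 V, with n = 2 electrons transferred.
The balanced reaction is Ni2+(aq) + Mg(s) → Ni(s) + Mg2+(aq), so Q = [Mg2+(aq)] / [Ni2+(aq)] = 0.175 and log Q = −0.758.
Applying E = E° − (RT ln10/nF)·log Q gives +2.12 − (0.0592/2)(−0.758) = +2.142 V.

+2.142 V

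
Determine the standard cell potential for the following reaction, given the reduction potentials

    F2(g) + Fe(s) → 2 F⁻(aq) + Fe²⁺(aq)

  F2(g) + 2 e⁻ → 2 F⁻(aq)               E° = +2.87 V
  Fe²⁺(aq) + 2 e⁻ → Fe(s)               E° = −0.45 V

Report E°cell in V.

+3.32 V

F2(g) gains electrons, so the F₂/F⁻ couple is the cathode; the Fe²⁺/Fe couple is the anode.
E°cell = E°(cathode) − E°(anode) = +2.87 − (−0.45) = +3.32 V.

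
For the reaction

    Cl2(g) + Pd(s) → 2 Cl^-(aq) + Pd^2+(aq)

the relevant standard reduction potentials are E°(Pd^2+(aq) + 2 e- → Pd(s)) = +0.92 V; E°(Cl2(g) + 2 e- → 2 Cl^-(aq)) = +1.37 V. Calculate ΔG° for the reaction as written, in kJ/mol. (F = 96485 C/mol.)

−86.8 kJ/mol

In the reaction as written Cl2(g) is reduced, so the Cl₂/Cl⁻ couple is the cathode and Pd²⁺/Pd is the anode.
E°cell = +1.37 − (+0.92) = +0.45 V; balancing electrons gives n = 2.
ΔG° = −nFE°cell = −(2)(96485)(+0.45) J/mol = −86.8 kJ/mol.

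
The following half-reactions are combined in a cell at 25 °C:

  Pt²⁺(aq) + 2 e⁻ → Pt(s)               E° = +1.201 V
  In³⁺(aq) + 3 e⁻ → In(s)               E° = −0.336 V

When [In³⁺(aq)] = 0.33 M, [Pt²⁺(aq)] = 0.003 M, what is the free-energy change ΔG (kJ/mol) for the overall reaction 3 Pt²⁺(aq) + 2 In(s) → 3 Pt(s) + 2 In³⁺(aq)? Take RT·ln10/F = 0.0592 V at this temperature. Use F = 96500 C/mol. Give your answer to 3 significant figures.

−852 kJ/mol

The standard cell potential is +1.201 − (−0.336) = +1.537 V, with n = 6 electrons in the balanced equation.
The reaction quotient is [In³⁺(aq)]^2 / [Pt²⁺(aq)]^3 = 4.03×10^6; by Nernst, E = +1.537 − (0.0592/6)(6.606) = +1.4718 V.
ΔG = −nFE = −(6)(96500)(+1.4718) J/mol = −852 kJ/mol.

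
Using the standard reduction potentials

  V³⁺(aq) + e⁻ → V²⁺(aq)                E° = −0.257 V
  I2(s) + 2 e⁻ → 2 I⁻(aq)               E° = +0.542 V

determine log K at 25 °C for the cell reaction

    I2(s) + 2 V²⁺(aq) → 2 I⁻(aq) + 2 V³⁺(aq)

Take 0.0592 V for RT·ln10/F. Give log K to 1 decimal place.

The I₂/I⁻ couple is reduced (cathode); E°cell = +0.542 − (−0.257) = +0.799 V with n = 2.
At equilibrium E = 0, so log K = nE°cell / 0.0592 = (2)(+0.799) / 0.0592 = 27.0.

log K = 27.0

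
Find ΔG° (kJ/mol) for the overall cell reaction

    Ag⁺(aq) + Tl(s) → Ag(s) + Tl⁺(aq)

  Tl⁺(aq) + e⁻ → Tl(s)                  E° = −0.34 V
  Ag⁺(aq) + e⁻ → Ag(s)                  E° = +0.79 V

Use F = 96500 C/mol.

−109 kJ/mol

In the reaction as written Ag⁺(aq) is reduced, so the Ag⁺/Ag couple is the cathode and Tl⁺/Tl is the anode.
E°cell = +0.79 − (−0.34) = +1.13 V; balancing electrons gives n = 1.
ΔG° = −nFE°cell = −(1)(96500)(+1.13) J/mol = −109 kJ/mol.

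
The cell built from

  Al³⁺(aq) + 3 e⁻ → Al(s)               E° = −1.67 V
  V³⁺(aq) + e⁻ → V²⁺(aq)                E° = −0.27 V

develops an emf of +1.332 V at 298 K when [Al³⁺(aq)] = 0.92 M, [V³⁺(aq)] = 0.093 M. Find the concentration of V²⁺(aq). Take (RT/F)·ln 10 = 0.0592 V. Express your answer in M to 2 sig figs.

1.3 M

With V³⁺/V²⁺ at the cathode and Al³⁺/Al at the anode, E°cell = −0.27 − (−1.67) = +1.40 V (n = 3).
Rearranging E = E° − (0.0592/n)·log Q gives log Q = 3(+1.40 − (+1.332))/0.0592 = 3.446.
The balanced reaction is 3 V³⁺(aq) + Al(s) → 3 V²⁺(aq) + Al³⁺(aq), so Q = ([V²⁺(aq)]^3·[Al³⁺(aq)]) / [V³⁺(aq)]^3.
Substituting the known concentrations and solving, log [V²⁺(aq)] = 0.129 and [V²⁺(aq)] = 1.3 M.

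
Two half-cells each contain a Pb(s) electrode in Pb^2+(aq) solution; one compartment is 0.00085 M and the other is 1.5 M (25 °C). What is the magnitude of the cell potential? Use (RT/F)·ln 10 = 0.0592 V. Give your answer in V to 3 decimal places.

0.096 V

For a concentration cell E°cell = 0, since both electrodes use the same couple.
The compartment with the higher Pb^2+(aq) concentration (1.5 M) acts as the cathode; ions are reduced there and produced at the dilute (0.00085 M) anode.
With n = 2, Ecell = −(0.0592/2)·log([dilute]/[conc]) = −(0.0592/2)·log(0.00085/1.5) = +0.096 V.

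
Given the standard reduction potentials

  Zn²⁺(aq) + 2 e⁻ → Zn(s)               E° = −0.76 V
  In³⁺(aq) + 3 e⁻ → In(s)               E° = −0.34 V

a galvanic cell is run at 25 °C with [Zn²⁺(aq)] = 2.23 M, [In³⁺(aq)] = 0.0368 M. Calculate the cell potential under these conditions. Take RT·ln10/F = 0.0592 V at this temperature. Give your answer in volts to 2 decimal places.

+0.38 V

Since E°(In³⁺/In) > E°(Zn²⁺/Zn), In³⁺/In serves as the cathode.
The standard potential is −0.34 − (−0.76) = +0.42 V and the balanced reaction transfers n = 6 electrons.
Balancing gives 2 In³⁺(aq) + 3 Zn(s) → 2 In(s) + 3 Zn²⁺(aq); hence Q = [Zn²⁺(aq)]^3 / [In³⁺(aq)]^2 = 8.19×10^3 (log Q = 3.913).
By the Nernst equation, E = +0.42 − (0.0592/6)·(3.913) = +0.38 V.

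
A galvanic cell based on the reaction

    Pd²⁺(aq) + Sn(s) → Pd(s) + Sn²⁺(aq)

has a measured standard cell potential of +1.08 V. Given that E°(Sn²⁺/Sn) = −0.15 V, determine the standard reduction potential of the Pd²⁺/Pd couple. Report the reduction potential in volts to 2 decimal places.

+0.93 V

In the reaction as written the Pd²⁺/Pd couple is reduced (cathode) and Sn²⁺/Sn is oxidized (anode), so E°cell = E°(Pd²⁺/Pd) − E°(Sn²⁺/Sn).
E°(Pd²⁺/Pd) = E°cell + E°(anode) = +1.08 + (−0.15) = +0.93 V.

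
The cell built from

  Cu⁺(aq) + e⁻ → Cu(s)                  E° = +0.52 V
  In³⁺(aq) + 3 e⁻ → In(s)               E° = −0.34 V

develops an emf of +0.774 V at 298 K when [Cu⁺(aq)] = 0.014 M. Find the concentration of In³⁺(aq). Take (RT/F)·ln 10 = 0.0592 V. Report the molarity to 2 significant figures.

The Cu⁺/Cu couple has the larger reduction potential, so it is the cathode: E°cell = +0.52 − (−0.34) = +0.86 V and n = 3.
Rearranging E = E° − (0.0592/n)·log Q gives log Q = 3(+0.86 − (+0.774))/0.0592 = 4.358.
For 3 Cu⁺(aq) + In(s) → 3 Cu(s) + In³⁺(aq), the reaction quotient is Q = [In³⁺(aq)] / [Cu⁺(aq)]^3.
Solving for the unknown gives log [In³⁺(aq)] = −1.204, so [In³⁺(aq)] ≈ 0.063 M.

0.063 M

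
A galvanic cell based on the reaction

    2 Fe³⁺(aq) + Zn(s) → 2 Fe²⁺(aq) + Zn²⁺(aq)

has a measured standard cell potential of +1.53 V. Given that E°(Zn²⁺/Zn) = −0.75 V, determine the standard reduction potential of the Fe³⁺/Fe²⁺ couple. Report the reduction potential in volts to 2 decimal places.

+0.78 V

In the reaction as written the Fe³⁺/Fe²⁺ couple is reduced (cathode) and Zn²⁺/Zn is oxidized (anode), so E°cell = E°(Fe³⁺/Fe²⁺) − E°(Zn²⁺/Zn).
E°(Fe³⁺/Fe²⁺) = E°cell + E°(anode) = +1.53 + (−0.75) = +0.78 V.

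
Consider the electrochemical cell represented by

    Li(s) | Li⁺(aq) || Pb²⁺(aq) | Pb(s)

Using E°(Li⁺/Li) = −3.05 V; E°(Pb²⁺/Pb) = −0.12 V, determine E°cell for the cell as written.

By convention the left-hand electrode in cell notation is the anode (oxidation) and the right-hand electrode is the cathode (reduction).
E°cell = E°(right) − E°(left) = −0.12 − (−3.05) = +2.93 V.

+2.93 V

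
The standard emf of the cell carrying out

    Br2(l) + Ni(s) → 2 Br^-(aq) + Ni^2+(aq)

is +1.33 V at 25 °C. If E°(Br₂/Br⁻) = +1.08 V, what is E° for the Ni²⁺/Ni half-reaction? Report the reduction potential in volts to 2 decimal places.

In the reaction as written the Br₂/Br⁻ couple is reduced (cathode) and Ni²⁺/Ni is oxidized (anode), so E°cell = E°(Br₂/Br⁻) − E°(Ni²⁺/Ni).
E°(Ni²⁺/Ni) = E°(cathode) − E°cell = +1.08 − (+1.33) = −0.25 V.

−0.25 V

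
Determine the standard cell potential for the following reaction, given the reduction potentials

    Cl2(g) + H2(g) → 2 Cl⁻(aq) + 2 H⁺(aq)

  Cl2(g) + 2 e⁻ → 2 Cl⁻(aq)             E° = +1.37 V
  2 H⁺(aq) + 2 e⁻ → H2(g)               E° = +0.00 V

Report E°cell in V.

Cl2(g) gains electrons, so the Cl₂/Cl⁻ couple is the cathode; the 2H⁺/H₂ couple is the anode.
E°cell = E°(cathode) − E°(anode) = +1.37 − (+0.00) = +1.37 V.
The positive value indicates the reaction is spontaneous as written.

+1.37 V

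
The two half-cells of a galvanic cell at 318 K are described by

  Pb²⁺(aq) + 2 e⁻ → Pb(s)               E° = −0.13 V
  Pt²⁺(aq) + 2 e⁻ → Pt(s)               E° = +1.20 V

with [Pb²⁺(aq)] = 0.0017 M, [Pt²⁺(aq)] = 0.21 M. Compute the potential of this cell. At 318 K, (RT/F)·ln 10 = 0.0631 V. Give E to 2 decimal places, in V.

+1.40 V

Since E°(Pt²⁺/Pt) > E°(Pb²⁺/Pb), Pt²⁺/Pt serves as the cathode.
The standard potential is +1.20 − (−0.13) = +1.33 V and the balanced reaction transfers n = 2 electrons.
For the overall reaction Pt²⁺(aq) + Pb(s) → Pt(s) + Pb²⁺(aq), Q = [Pb²⁺(aq)] / [Pt²⁺(aq)] = 0.0081, giving log Q = −2.092.
By the Nernst equation, E = +1.33 − (0.0631/2)·(−2.092) = +1.40 V.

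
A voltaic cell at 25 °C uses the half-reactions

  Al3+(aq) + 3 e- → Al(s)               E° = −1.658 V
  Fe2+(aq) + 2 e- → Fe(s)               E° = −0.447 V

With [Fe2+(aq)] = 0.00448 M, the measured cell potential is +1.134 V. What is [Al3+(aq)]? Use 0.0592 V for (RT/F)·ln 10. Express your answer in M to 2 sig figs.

2.4 M

The Fe²⁺/Fe couple has the larger reduction potential, so it is the cathode: E°cell = −0.447 − (−1.658) = +1.211 V and n = 6.
Rearranging E = E° − (0.0592/n)·log Q gives log Q = 6(+1.211 − (+1.134))/0.0592 = 7.804.
The balanced reaction is 3 Fe2+(aq) + 2 Al(s) → 3 Fe(s) + 2 Al3+(aq), so Q = [Al3+(aq)]^2 / [Fe2+(aq)]^3.
Isolating [Al3+(aq)] in Q = 10^{7.804} yields log [Al3+(aq)] = 0.379, i.e. 2.4 M.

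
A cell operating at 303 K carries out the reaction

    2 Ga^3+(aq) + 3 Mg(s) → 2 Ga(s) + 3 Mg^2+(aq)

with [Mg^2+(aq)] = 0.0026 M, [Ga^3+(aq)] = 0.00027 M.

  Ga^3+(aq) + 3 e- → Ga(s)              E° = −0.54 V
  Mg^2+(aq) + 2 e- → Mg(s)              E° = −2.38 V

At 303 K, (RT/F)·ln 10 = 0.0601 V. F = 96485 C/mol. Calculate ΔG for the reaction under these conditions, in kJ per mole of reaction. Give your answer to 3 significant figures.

With Ga³⁺/Ga reduced at the cathode, E°cell = −0.54 − (−2.38) = +1.84 V and n = 6.
Q = [Mg^2+(aq)]^3 / [Ga^3+(aq)]^2 = 0.241, so log Q = −0.618 and E = +1.84 − (0.0601/6)(−0.618) = +1.8462 V.
Then ΔG = −nFE = −6 × 96485 × +1.8462 J/mol = −1070 kJ/mol.

−1070 kJ/mol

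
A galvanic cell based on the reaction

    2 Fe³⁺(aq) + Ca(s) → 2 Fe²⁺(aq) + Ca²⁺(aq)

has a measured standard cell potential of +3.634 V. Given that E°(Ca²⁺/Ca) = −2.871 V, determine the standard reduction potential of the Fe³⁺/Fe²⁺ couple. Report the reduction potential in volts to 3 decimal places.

In the reaction as written the Fe³⁺/Fe²⁺ couple is reduced (cathode) and Ca²⁺/Ca is oxidized (anode), so E°cell = E°(Fe³⁺/Fe²⁺) − E°(Ca²⁺/Ca).
E°(Fe³⁺/Fe²⁺) = E°cell + E°(anode) = +3.634 + (−2.871) = +0.763 V.

+0.763 V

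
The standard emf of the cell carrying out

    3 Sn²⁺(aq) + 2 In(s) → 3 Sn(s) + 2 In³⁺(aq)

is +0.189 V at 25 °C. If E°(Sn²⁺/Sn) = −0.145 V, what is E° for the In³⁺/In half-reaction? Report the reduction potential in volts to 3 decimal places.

−0.334 V

In the reaction as written the Sn²⁺/Sn couple is reduced (cathode) and In³⁺/In is oxidized (anode), so E°cell = E°(Sn²⁺/Sn) − E°(In³⁺/In).
E°(In³⁺/In) = E°(cathode) − E°cell = −0.145 − (+0.189) = −0.334 V.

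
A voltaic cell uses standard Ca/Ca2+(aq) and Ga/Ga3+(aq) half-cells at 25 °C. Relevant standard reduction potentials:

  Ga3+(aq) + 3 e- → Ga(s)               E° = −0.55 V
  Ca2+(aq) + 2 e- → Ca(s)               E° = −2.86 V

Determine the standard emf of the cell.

Of the two couples in this cell, the one with the more positive reduction potential is reduced at the cathode: here that is Ga³⁺/Ga (−0.55 V); Ca²⁺/Ca (−2.86 V) is the anode.
E°cell = E°(cathode) − E°(anode) = −0.55 − (−2.86) = +2.31 V.

+2.31 V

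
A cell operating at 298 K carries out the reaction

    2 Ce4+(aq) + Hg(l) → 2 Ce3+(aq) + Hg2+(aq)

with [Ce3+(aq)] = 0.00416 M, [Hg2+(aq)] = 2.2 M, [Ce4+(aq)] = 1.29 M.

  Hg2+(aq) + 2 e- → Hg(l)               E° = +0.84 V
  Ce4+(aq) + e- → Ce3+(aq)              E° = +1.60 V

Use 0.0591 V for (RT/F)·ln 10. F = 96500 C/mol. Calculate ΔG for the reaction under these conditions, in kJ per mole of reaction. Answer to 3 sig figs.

−173 kJ/mol

With Ce⁴⁺/Ce³⁺ reduced at the cathode, E°cell = +1.60 − (+0.84) = +0.76 V and n = 2.
Q = ([Ce3+(aq)]^2·[Hg2+(aq)]) / [Ce4+(aq)]^2 = 2.29×10^−5, so log Q = −4.641 and E = +0.76 − (0.0591/2)(−4.641) = +0.8971 V.
ΔG = −nFE = −(2)(96500)(+0.8971) J/mol = −173 kJ/mol.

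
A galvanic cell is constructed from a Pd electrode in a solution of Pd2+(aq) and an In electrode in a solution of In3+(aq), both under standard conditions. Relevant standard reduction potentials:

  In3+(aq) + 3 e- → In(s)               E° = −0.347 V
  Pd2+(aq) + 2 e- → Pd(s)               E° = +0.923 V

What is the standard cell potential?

Of the two couples in this cell, the one with the more positive reduction potential is reduced at the cathode: here that is Pd²⁺/Pd (+0.923 V); In³⁺/In (−0.347 V) is the anode.
E°cell = E°(cathode) − E°(anode) = +0.923 − (−0.347) = +1.270 V.

+1.270 V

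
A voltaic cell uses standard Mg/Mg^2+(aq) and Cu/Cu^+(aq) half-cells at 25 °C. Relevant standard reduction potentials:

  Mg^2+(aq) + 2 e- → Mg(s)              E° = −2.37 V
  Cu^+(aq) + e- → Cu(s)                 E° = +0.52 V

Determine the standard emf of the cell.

The Cu⁺/Cu couple has the higher E°, so Cu ion is reduced (cathode) and Mg is oxidized (anode).
E°cell = E°(cathode) − E°(anode) = +0.52 − (−2.37) = +2.89 V.

+2.89 V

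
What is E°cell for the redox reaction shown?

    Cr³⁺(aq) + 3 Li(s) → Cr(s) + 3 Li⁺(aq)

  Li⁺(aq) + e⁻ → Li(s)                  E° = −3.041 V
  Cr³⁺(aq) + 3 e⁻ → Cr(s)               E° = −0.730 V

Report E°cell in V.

Cr³⁺(aq) gains electrons, so the Cr³⁺/Cr couple is the cathode; the Li⁺/Li couple is the anode.
E°cell = E°(cathode) − E°(anode) = −0.730 − (−3.041) = +2.311 V.

+2.311 V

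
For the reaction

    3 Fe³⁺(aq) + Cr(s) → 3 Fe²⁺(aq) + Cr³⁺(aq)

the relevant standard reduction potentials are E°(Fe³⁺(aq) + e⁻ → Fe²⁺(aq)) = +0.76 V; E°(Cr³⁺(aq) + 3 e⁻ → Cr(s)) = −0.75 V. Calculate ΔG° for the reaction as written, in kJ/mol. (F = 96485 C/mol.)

−437 kJ/mol

In the reaction as written Fe³⁺(aq) is reduced, so the Fe³⁺/Fe²⁺ couple is the cathode and Cr³⁺/Cr is the anode.
E°cell = +0.76 − (−0.75) = +1.51 V; balancing electrons gives n = 3.
ΔG° = −nFE°cell = −(3)(96485)(+1.51) J/mol = −437 kJ/mol.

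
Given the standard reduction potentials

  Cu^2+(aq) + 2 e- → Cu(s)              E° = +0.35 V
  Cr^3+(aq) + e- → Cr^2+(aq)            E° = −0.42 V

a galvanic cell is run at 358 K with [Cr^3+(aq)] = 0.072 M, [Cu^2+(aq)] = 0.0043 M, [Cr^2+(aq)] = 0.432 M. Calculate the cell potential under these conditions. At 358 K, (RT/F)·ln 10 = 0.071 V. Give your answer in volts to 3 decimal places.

+0.741 V

Since E°(Cu²⁺/Cu) > E°(Cr³⁺/Cr²⁺), Cu²⁺/Cu serves as the cathode.
The standard potential is +0.35 − (−0.42) = +0.77 V and the balanced reaction transfers n = 2 electrons.
Balancing gives Cu^2+(aq) + 2 Cr^2+(aq) → Cu(s) + 2 Cr^3+(aq); hence Q = [Cr^3+(aq)]^2 / ([Cu^2+(aq)]·[Cr^2+(aq)]^2) = 6.46 (log Q = 0.810).
E = E° − (0.071/n)·log Q = +0.77 − (0.071/2)(0.810) = +0.741 V.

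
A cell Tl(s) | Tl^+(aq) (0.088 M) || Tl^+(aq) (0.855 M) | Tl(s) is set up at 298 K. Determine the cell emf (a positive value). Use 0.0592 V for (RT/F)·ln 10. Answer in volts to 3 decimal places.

0.058 V

For a concentration cell E°cell = 0, since both electrodes use the same couple.
The compartment with the higher Tl^+(aq) concentration (0.855 M) acts as the cathode; ions are reduced there and produced at the dilute (0.088 M) anode.
With n = 1, Ecell = −(0.0592/1)·log([dilute]/[conc]) = −(0.0592/1)·log(0.088/0.855) = +0.058 V.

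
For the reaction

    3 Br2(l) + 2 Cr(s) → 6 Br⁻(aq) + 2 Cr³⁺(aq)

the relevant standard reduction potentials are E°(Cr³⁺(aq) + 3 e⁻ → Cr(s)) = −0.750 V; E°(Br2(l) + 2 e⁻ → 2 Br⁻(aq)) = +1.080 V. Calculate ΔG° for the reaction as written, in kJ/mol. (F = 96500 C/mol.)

−1060 kJ/mol

In the reaction as written Br2(l) is reduced, so the Br₂/Br⁻ couple is the cathode and Cr³⁺/Cr is the anode.
E°cell = +1.080 − (−0.750) = +1.830 V; balancing electrons gives n = 6.
ΔG° = −nFE°cell = −(6)(96500)(+1.830) J/mol = −1060 kJ/mol.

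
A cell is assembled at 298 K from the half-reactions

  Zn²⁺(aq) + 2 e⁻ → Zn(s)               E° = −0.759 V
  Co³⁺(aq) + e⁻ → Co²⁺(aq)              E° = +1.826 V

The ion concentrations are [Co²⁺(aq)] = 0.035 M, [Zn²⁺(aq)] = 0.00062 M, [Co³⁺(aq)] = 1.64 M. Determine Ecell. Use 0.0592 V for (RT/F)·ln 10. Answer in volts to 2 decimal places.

The Co³⁺/Co²⁺ couple has the more positive E°, so it is the cathode; Zn²⁺/Zn is the anode.
E°cell = E°cat − E°an = +1.826 − (−0.759) = +2.585 V; n = 2.
The balanced reaction is 2 Co³⁺(aq) + Zn(s) → 2 Co²⁺(aq) + Zn²⁺(aq), so Q = ([Co²⁺(aq)]^2·[Zn²⁺(aq)]) / [Co³⁺(aq)]^2 = 2.82×10^−7 and log Q = −6.549.
E = E° − (0.0592/n)·log Q = +2.585 − (0.0592/2)(−6.549) = +2.78 V.

+2.78 V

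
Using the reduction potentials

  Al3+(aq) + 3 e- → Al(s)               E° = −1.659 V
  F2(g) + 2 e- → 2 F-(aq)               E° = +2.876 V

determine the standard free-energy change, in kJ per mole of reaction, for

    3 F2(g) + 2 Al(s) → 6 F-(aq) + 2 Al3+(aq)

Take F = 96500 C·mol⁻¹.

In the reaction as written F2(g) is reduced, so the F₂/F⁻ couple is the cathode and Al³⁺/Al is the anode.
E°cell = +2.876 − (−1.659) = +4.535 V; balancing electrons gives n = 6.
ΔG° = −nFE°cell = −(6)(96500)(+4.535) J/mol = −2626 kJ/mol.

−2626 kJ/mol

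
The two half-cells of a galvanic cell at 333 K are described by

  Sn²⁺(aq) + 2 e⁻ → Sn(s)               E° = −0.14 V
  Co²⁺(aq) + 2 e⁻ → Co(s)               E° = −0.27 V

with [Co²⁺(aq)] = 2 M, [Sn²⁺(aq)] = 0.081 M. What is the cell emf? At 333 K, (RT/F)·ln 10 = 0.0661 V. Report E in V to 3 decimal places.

+0.084 V

Since E°(Sn²⁺/Sn) > E°(Co²⁺/Co), Sn²⁺/Sn serves as the cathode.
E°cell = E°cat − E°an = −0.14 − (−0.27) = +0.13 V; n = 2.
Balancing gives Sn²⁺(aq) + Co(s) → Sn(s) + Co²⁺(aq); hence Q = [Co²⁺(aq)] / [Sn²⁺(aq)] = 24.7 (log Q = 1.393).
Applying E = E° − (RT ln10/nF)·log Q gives +0.13 − (0.0661/2)(1.393) = +0.084 V.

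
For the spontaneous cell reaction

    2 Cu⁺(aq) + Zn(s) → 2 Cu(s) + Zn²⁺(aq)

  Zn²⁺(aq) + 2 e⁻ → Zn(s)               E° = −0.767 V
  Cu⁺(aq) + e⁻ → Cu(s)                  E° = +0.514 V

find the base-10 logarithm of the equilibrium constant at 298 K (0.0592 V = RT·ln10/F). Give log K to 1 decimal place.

log K = 43.3

The Cu⁺/Cu couple is reduced (cathode); E°cell = +0.514 − (−0.767) = +1.281 V with n = 2.
At equilibrium E = 0, so log K = nE°cell / 0.0592 = (2)(+1.281) / 0.0592 = 43.3.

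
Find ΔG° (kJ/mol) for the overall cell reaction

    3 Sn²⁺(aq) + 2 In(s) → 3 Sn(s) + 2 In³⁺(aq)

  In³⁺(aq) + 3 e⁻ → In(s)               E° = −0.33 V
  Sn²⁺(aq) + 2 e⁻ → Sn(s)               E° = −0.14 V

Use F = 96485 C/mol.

In the reaction as written Sn²⁺(aq) is reduced, so the Sn²⁺/Sn couple is the cathode and In³⁺/In is the anode.
E°cell = −0.14 − (−0.33) = +0.19 V; balancing electrons gives n = 6.
ΔG° = −nFE°cell = −(6)(96485)(+0.19) J/mol = −110 kJ/mol.

−110 kJ/mol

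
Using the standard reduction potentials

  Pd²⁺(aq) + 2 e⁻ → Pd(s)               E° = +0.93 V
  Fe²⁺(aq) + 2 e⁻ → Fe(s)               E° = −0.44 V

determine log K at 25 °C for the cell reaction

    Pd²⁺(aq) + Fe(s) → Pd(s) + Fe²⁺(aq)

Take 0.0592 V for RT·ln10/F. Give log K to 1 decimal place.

The Pd²⁺/Pd couple is reduced (cathode); E°cell = +0.93 − (−0.44) = +1.37 V with n = 2.
At equilibrium E = 0, so log K = nE°cell / 0.0592 = (2)(+1.37) / 0.0592 = 46.3.

log K = 46.3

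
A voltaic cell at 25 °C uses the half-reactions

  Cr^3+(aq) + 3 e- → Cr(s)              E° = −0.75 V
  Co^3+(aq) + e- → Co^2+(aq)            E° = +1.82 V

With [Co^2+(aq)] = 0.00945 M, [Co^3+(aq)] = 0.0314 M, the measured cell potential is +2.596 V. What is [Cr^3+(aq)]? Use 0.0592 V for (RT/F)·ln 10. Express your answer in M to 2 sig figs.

1.8 M

The Co³⁺/Co²⁺ couple has the larger reduction potential, so it is the cathode: E°cell = +1.82 − (−0.75) = +2.57 V and n = 3.
Since E = E° − (0.0592/n)·log Q, log Q = n(E° − E)/0.0592 = −1.318.
For 3 Co^3+(aq) + Cr(s) → 3 Co^2+(aq) + Cr^3+(aq), the reaction quotient is Q = ([Co^2+(aq)]^3·[Cr^3+(aq)]) / [Co^3+(aq)]^3.
Substituting the known concentrations and solving, log [Cr^3+(aq)] = 0.246 and [Cr^3+(aq)] = 1.8 M.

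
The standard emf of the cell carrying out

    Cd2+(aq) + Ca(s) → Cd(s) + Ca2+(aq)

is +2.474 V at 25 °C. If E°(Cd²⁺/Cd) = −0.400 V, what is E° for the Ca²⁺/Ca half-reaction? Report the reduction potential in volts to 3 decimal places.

−2.874 V

In the reaction as written the Cd²⁺/Cd couple is reduced (cathode) and Ca²⁺/Ca is oxidized (anode), so E°cell = E°(Cd²⁺/Cd) − E°(Ca²⁺/Ca).
E°(Ca²⁺/Ca) = E°(cathode) − E°cell = −0.400 − (+2.474) = −2.874 V.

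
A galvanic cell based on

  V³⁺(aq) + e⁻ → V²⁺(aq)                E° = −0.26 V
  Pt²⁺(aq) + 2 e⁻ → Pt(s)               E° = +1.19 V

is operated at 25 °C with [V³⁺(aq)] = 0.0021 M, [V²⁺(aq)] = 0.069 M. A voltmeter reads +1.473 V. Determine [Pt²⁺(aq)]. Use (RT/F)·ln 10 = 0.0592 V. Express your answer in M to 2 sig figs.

The Pt²⁺/Pt couple has the larger reduction potential, so it is the cathode: E°cell = +1.19 − (−0.26) = +1.45 V and n = 2.
From the Nernst equation, log Q = n(E° − E)/0.0592 = 2·(+1.45 − (+1.473))/0.0592 = −0.777.
For Pt²⁺(aq) + 2 V²⁺(aq) → Pt(s) + 2 V³⁺(aq), the reaction quotient is Q = [V³⁺(aq)]^2 / ([Pt²⁺(aq)]·[V²⁺(aq)]^2).
Substituting the known concentrations and solving, log [Pt²⁺(aq)] = −2.256 and [Pt²⁺(aq)] = 0.0055 M.

0.0055 M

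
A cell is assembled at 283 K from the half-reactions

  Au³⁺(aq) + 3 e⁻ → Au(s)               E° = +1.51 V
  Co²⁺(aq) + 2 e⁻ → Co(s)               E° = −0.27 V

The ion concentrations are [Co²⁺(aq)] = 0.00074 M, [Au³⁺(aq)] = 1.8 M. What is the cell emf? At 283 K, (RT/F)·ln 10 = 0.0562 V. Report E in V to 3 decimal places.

Au³⁺/Au is reduced (cathode, E° = +1.51 V) and Co²⁺/Co is oxidized (anode).
The standard potential is +1.51 − (−0.27) = +1.78 V and the balanced reaction transfers n = 6 electrons.
For the overall reaction 2 Au³⁺(aq) + 3 Co(s) → 2 Au(s) + 3 Co²⁺(aq), Q = [Co²⁺(aq)]^3 / [Au³⁺(aq)]^2 = 1.25×10^−10, giving log Q = −9.903.
By the Nernst equation, E = +1.78 − (0.0562/6)·(−9.903) = +1.873 V.

+1.873 V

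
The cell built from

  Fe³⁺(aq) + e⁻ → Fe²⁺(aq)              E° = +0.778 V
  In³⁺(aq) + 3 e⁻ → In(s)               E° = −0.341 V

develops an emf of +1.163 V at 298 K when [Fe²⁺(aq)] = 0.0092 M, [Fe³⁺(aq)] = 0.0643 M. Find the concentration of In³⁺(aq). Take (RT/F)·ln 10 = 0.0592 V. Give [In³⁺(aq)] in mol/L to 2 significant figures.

2.0 M

With Fe³⁺/Fe²⁺ at the cathode and In³⁺/In at the anode, E°cell = +0.778 − (−0.341) = +1.119 V (n = 3).
Since E = E° − (0.0592/n)·log Q, log Q = n(E° − E)/0.0592 = −2.230.
Balancing electrons gives 3 Fe³⁺(aq) + In(s) → 3 Fe²⁺(aq) + In³⁺(aq); thus Q = ([Fe²⁺(aq)]^3·[In³⁺(aq)]) / [Fe³⁺(aq)]^3.
Solving for the unknown gives log [In³⁺(aq)] = 0.303, so [In³⁺(aq)] ≈ 2.0 M.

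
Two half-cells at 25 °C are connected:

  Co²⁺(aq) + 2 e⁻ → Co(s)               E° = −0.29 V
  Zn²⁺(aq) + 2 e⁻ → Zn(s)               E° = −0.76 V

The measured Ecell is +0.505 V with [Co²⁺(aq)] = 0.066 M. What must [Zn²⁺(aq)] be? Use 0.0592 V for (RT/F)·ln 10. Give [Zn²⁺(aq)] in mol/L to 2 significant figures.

0.0043 M

With Co²⁺/Co at the cathode and Zn²⁺/Zn at the anode, E°cell = −0.29 − (−0.76) = +0.47 V (n = 2).
Since E = E° − (0.0592/n)·log Q, log Q = n(E° − E)/0.0592 = −1.182.
The balanced reaction is Co²⁺(aq) + Zn(s) → Co(s) + Zn²⁺(aq), so Q = [Zn²⁺(aq)] / [Co²⁺(aq)].
Substituting the known concentrations and solving, log [Zn²⁺(aq)] = −2.362 and [Zn²⁺(aq)] = 0.0043 M.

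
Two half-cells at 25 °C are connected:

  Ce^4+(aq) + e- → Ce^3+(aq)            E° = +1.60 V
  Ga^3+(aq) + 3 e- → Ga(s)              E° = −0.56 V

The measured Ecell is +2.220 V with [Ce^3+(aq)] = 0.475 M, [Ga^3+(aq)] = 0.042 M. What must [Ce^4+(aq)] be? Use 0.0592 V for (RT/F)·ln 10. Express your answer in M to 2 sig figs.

1.7 M

Ce⁴⁺/Ce³⁺ is the cathode (higher E°); E°cell = +1.60 − (−0.56) = +2.16 V with n = 3.
Since E = E° − (0.0592/n)·log Q, log Q = n(E° − E)/0.0592 = −3.041.
Balancing electrons gives 3 Ce^4+(aq) + Ga(s) → 3 Ce^3+(aq) + Ga^3+(aq); thus Q = ([Ce^3+(aq)]^3·[Ga^3+(aq)]) / [Ce^4+(aq)]^3.
Isolating [Ce^4+(aq)] in Q = 10^{−3.041} yields log [Ce^4+(aq)] = 0.231, i.e. 1.7 M.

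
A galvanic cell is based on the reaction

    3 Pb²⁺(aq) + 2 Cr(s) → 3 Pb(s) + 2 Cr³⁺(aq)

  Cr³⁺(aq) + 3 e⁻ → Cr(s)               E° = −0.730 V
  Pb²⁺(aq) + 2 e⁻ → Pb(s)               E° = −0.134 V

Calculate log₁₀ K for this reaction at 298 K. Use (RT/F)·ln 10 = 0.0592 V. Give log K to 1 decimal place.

log K = 60.4

The Pb²⁺/Pb couple is reduced (cathode); E°cell = −0.134 − (−0.730) = +0.596 V with n = 6.
At equilibrium E = 0, so log K = nE°cell / 0.0592 = (6)(+0.596) / 0.0592 = 60.4.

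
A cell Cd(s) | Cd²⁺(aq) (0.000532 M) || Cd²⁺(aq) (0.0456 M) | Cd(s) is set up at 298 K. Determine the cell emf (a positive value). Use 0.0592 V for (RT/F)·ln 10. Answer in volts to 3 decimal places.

0.057 V

For a concentration cell E°cell = 0, since both electrodes use the same couple.
The compartment with the higher Cd²⁺(aq) concentration (0.0456 M) acts as the cathode; ions are reduced there and produced at the dilute (0.000532 M) anode.
With n = 2, Ecell = −(0.0592/2)·log([dilute]/[conc]) = −(0.0592/2)·log(0.000532/0.0456) = +0.057 V.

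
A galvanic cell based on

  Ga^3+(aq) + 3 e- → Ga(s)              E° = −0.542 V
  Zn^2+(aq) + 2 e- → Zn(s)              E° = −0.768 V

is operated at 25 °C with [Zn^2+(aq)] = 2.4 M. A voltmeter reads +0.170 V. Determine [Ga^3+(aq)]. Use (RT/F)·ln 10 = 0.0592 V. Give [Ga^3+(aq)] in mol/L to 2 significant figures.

0.0054 M

With Ga³⁺/Ga at the cathode and Zn²⁺/Zn at the anode, E°cell = −0.542 − (−0.768) = +0.226 V (n = 6).
Rearranging E = E° − (0.0592/n)·log Q gives log Q = 6(+0.226 − (+0.170))/0.0592 = 5.676.
For 2 Ga^3+(aq) + 3 Zn(s) → 2 Ga(s) + 3 Zn^2+(aq), the reaction quotient is Q = [Zn^2+(aq)]^3 / [Ga^3+(aq)]^2.
Isolating [Ga^3+(aq)] in Q = 10^{5.676} yields log [Ga^3+(aq)] = −2.268, i.e. 0.0054 M.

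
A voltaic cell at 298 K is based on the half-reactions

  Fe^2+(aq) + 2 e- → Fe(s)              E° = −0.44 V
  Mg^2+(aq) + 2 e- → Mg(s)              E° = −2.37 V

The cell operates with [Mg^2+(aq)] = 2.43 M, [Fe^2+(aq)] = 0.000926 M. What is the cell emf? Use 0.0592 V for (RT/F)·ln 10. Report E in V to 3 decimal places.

Since E°(Fe²⁺/Fe) > E°(Mg²⁺/Mg), Fe²⁺/Fe serves as the cathode.
E°cell = E°cat − E°an = −0.44 − (−2.37) = +1.93 V; n = 2.
Balancing gives Fe^2+(aq) + Mg(s) → Fe(s) + Mg^2+(aq); hence Q = [Mg^2+(aq)] / [Fe^2+(aq)] = 2.62×10^3 (log Q = 3.419).
E = E° − (0.0592/n)·log Q = +1.93 − (0.0592/2)(3.419) = +1.829 V.

+1.829 V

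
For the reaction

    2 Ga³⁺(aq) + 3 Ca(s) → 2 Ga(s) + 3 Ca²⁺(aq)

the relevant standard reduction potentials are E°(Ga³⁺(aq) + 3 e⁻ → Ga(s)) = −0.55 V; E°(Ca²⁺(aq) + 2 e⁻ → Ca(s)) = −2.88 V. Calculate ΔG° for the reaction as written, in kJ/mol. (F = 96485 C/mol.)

−1349 kJ/mol

In the reaction as written Ga³⁺(aq) is reduced, so the Ga³⁺/Ga couple is the cathode and Ca²⁺/Ca is the anode.
E°cell = −0.55 − (−2.88) = +2.33 V; balancing electrons gives n = 6.
ΔG° = −nFE°cell = −(6)(96485)(+2.33) J/mol = −1349 kJ/mol.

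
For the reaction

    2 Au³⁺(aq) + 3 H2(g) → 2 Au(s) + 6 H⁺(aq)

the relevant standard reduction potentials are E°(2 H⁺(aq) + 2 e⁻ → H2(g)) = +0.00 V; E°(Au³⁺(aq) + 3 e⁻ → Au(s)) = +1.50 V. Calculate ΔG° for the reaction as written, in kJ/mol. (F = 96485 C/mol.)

−868 kJ/mol

In the reaction as written Au³⁺(aq) is reduced, so the Au³⁺/Au couple is the cathode and 2H⁺/H₂ is the anode.
E°cell = +1.50 − (+0.00) = +1.50 V; balancing electrons gives n = 6.
ΔG° = −nFE°cell = −(6)(96485)(+1.50) J/mol = −868 kJ/mol.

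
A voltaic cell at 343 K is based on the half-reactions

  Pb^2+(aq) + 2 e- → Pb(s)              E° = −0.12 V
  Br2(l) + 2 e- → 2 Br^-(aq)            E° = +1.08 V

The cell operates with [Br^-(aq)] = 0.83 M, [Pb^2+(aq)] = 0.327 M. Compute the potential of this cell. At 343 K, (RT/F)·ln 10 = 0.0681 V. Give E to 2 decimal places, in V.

+1.22 V

The Br₂/Br⁻ couple has the more positive E°, so it is the cathode; Pb²⁺/Pb is the anode.
E°cell = +1.08 − (−0.12) = +1.20 V, with n = 2 electrons transferred.
The balanced reaction is Br2(l) + Pb(s) → 2 Br^-(aq) + Pb^2+(aq), so Q = [Br^-(aq)]^2·[Pb^2+(aq)] = 0.225 and log Q = −0.647.
Applying E = E° − (RT ln10/nF)·log Q gives +1.20 − (0.0681/2)(−0.647) = +1.22 V.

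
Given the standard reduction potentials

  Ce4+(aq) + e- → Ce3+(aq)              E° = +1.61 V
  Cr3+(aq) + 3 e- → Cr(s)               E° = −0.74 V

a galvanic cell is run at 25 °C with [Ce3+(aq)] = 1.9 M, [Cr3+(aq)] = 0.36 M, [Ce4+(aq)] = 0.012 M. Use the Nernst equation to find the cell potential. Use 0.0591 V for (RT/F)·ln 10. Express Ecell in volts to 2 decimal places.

The Ce⁴⁺/Ce³⁺ couple has the more positive E°, so it is the cathode; Cr³⁺/Cr is the anode.
E°cell = +1.61 − (−0.74) = +2.35 V, with n = 3 electrons transferred.
The balanced reaction is 3 Ce4+(aq) + Cr(s) → 3 Ce3+(aq) + Cr3+(aq), so Q = ([Ce3+(aq)]^3·[Cr3+(aq)]) / [Ce4+(aq)]^3 = 1.43×10^6 and log Q = 6.155.
Applying E = E° − (RT ln10/nF)·log Q gives +2.35 − (0.0591/3)(6.155) = +2.23 V.

+2.23 V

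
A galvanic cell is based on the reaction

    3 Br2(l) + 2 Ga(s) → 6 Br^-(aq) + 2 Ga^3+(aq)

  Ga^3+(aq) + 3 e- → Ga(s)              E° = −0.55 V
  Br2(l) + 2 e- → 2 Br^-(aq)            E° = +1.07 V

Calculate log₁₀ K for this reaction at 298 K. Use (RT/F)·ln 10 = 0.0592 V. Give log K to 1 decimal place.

log K = 164.2

The Br₂/Br⁻ couple is reduced (cathode); E°cell = +1.07 − (−0.55) = +1.62 V with n = 6.
At equilibrium E = 0, so log K = nE°cell / 0.0592 = (6)(+1.62) / 0.0592 = 164.2.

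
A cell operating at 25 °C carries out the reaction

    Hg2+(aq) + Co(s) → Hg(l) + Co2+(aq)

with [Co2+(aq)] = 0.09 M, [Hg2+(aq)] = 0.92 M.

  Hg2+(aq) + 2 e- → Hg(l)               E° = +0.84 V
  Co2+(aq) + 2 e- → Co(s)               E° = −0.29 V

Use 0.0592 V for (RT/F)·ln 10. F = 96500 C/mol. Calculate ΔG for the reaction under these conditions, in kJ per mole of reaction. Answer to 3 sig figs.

E°cell = +0.84 − (−0.29) = +1.13 V; the balanced reaction transfers n = 2 electrons.
Q = [Co2+(aq)] / [Hg2+(aq)] = 0.0978, so log Q = −1.010 and E = +1.13 − (0.0592/2)(−1.010) = +1.1599 V.
ΔG = −nFE = −(2)(96500)(+1.1599) J/mol = −224 kJ/mol.

−224 kJ/mol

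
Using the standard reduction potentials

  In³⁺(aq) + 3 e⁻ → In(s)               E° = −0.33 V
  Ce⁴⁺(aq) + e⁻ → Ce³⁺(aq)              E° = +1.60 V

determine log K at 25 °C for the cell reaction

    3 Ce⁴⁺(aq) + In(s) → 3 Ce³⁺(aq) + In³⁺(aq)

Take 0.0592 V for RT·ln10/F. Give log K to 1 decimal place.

The Ce⁴⁺/Ce³⁺ couple is reduced (cathode); E°cell = +1.60 − (−0.33) = +1.93 V with n = 3.
At equilibrium E = 0, so log K = nE°cell / 0.0592 = (3)(+1.93) / 0.0592 = 97.8.

log K = 97.8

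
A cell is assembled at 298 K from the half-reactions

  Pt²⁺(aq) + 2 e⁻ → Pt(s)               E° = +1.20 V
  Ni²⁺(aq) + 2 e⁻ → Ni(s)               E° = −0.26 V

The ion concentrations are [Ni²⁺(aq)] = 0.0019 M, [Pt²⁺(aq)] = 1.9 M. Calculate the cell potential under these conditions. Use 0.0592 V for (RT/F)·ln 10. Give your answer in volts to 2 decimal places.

The Pt²⁺/Pt couple has the more positive E°, so it is the cathode; Ni²⁺/Ni is the anode.
E°cell = E°cat − E°an = +1.20 − (−0.26) = +1.46 V; n = 2.
Balancing gives Pt²⁺(aq) + Ni(s) → Pt(s) + Ni²⁺(aq); hence Q = [Ni²⁺(aq)] / [Pt²⁺(aq)] = 0.001 (log Q = −3.000).
Applying E = E° − (RT ln10/nF)·log Q gives +1.46 − (0.0592/2)(−3.000) = +1.55 V.

+1.55 V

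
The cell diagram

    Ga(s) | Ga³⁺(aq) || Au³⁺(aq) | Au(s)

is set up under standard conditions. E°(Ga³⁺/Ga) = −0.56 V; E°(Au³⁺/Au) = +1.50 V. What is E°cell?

By convention the left-hand electrode in cell notation is the anode (oxidation) and the right-hand electrode is the cathode (reduction).
E°cell = E°(right) − E°(left) = +1.50 − (−0.56) = +2.06 V.

+2.06 V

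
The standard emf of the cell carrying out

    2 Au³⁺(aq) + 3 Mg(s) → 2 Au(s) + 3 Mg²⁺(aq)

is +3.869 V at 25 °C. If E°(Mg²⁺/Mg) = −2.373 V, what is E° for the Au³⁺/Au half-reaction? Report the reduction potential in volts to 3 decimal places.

+1.496 V

In the reaction as written the Au³⁺/Au couple is reduced (cathode) and Mg²⁺/Mg is oxidized (anode), so E°cell = E°(Au³⁺/Au) − E°(Mg²⁺/Mg).
E°(Au³⁺/Au) = E°cell + E°(anode) = +3.869 + (−2.373) = +1.496 V.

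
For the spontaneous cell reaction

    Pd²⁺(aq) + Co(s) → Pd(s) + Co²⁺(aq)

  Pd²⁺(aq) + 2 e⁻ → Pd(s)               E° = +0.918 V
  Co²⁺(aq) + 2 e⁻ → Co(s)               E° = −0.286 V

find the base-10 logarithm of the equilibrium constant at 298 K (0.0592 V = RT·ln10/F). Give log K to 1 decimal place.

The Pd²⁺/Pd couple is reduced (cathode); E°cell = +0.918 − (−0.286) = +1.204 V with n = 2.
At equilibrium E = 0, so log K = nE°cell / 0.0592 = (2)(+1.204) / 0.0592 = 40.7.

log K = 40.7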